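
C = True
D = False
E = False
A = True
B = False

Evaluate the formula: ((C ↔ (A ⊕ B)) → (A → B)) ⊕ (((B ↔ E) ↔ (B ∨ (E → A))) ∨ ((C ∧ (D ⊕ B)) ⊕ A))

True

A ⊕ B = True ⊕ False = True
C ↔ (A ⊕ B) = True ↔ True = True
A → B = True → False = False
(C ↔ (A ⊕ B)) → (A → B) = True → False = False
B ↔ E = False ↔ False = True
E → A = False → True = True
B ∨ (E → A) = False ∨ True = True
(B ↔ E) ↔ (B ∨ (E → A)) = True ↔ True = True
D ⊕ B = False ⊕ False = False
C ∧ (D ⊕ B) = True ∧ False = False
(C ∧ (D ⊕ B)) ⊕ A = False ⊕ True = True
((B ↔ E) ↔ (B ∨ (E → A))) ∨ ((C ∧ (D ⊕ B)) ⊕ A) = True ∨ True = True
((C ↔ (A ⊕ B)) → (A → B)) ⊕ (((B ↔ E) ↔ (B ∨ (E → A))) ∨ ((C ∧ (D ⊕ B)) ⊕ A)) = False ⊕ True = True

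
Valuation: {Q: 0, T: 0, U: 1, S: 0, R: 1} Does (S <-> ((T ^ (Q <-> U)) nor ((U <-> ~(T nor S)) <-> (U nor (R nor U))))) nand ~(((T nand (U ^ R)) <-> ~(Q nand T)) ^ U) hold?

Q <-> U = 0 <-> 1 = 0
T ^ (Q <-> U) = 0 ^ 0 = 0
T nor S = 0 nor 0 = 1
~(T nor S) = ~1 = 0
U <-> ~(T nor S) = 1 <-> 0 = 0
R nor U = 1 nor 1 = 0
U nor (R nor U) = 1 nor 0 = 0
(U <-> ~(T nor S)) <-> (U nor (R nor U)) = 0 <-> 0 = 1
(T ^ (Q <-> U)) nor ((U <-> ~(T nor S)) <-> (U nor (R nor U))) = 0 nor 1 = 0
S <-> ((T ^ (Q <-> U)) nor ((U <-> ~(T nor S)) <-> (U nor (R nor U)))) = 0 <-> 0 = 1
U ^ R = 1 ^ 1 = 0
T nand (U ^ R) = 0 nand 0 = 1
Q nand T = 0 nand 0 = 1
~(Q nand T) = ~1 = 0
(T nand (U ^ R)) <-> ~(Q nand T) = 1 <-> 0 = 0
((T nand (U ^ R)) <-> ~(Q nand T)) ^ U = 0 ^ 1 = 1
~(((T nand (U ^ R)) <-> ~(Q nand T)) ^ U) = ~1 = 0
(S <-> ((T ^ (Q <-> U)) nor ((U <-> ~(T nor S)) <-> (U nor (R nor U))))) nand ~(((T nand (U ^ R)) <-> ~(Q nand T)) ^ U) = 1 nand 0 = 1

1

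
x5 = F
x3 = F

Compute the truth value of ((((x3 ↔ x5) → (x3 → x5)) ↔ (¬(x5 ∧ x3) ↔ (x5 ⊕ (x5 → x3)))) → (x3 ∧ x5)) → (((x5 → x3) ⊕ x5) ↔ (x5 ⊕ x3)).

T

x3 ↔ x5 = F ↔ F = T
x3 → x5 = F → F = T
(x3 ↔ x5) → (x3 → x5) = T → T = T
x5 ∧ x3 = F ∧ F = F
¬(x5 ∧ x3) = ¬F = T
x5 → x3 = F → F = T
x5 ⊕ (x5 → x3) = F ⊕ T = T
¬(x5 ∧ x3) ↔ (x5 ⊕ (x5 → x3)) = T ↔ T = T
((x3 ↔ x5) → (x3 → x5)) ↔ (¬(x5 ∧ x3) ↔ (x5 ⊕ (x5 → x3))) = T ↔ T = T
x3 ∧ x5 = F ∧ F = F
(((x3 ↔ x5) → (x3 → x5)) ↔ (¬(x5 ∧ x3) ↔ (x5 ⊕ (x5 → x3)))) → (x3 ∧ x5) = T → F = F
x5 → x3 = F → F = T
(x5 → x3) ⊕ x5 = T ⊕ F = T
x5 ⊕ x3 = F ⊕ F = F
((x5 → x3) ⊕ x5) ↔ (x5 ⊕ x3) = T ↔ F = F
((((x3 ↔ x5) → (x3 → x5)) ↔ (¬(x5 ∧ x3) ↔ (x5 ⊕ (x5 → x3)))) → (x3 ∧ x5)) → (((x5 → x3) ⊕ x5) ↔ (x5 ⊕ x3)) = F → F = T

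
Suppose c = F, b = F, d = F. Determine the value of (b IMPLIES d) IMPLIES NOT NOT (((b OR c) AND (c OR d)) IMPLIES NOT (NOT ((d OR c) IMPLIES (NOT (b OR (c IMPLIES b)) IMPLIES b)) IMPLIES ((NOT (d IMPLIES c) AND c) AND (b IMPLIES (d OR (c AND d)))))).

T

b IMPLIES d = F IMPLIES F = T
b OR c = F OR F = F
c OR d = F OR F = F
(b OR c) AND (c OR d) = F AND F = F
d OR c = F OR F = F
c IMPLIES b = F IMPLIES F = T
b OR (c IMPLIES b) = F OR T = T
NOT (b OR (c IMPLIES b)) = NOT T = F
NOT (b OR (c IMPLIES b)) IMPLIES b = F IMPLIES F = T
(d OR c) IMPLIES (NOT (b OR (c IMPLIES b)) IMPLIES b) = F IMPLIES T = T
NOT ((d OR c) IMPLIES (NOT (b OR (c IMPLIES b)) IMPLIES b)) = NOT T = F
d IMPLIES c = F IMPLIES F = T
NOT (d IMPLIES c) = NOT T = F
NOT (d IMPLIES c) AND c = F AND F = F
c AND d = F AND F = F
d OR (c AND d) = F OR F = F
b IMPLIES (d OR (c AND d)) = F IMPLIES F = T
(NOT (d IMPLIES c) AND c) AND (b IMPLIES (d OR (c AND d))) = F AND T = F
NOT ((d OR c) IMPLIES (NOT (b OR (c IMPLIES b)) IMPLIES b)) IMPLIES ((NOT (d IMPLIES c) AND c) AND (b IMPLIES (d OR (c AND d)))) = F IMPLIES F = T
NOT (NOT ((d OR c) IMPLIES (NOT (b OR (c IMPLIES b)) IMPLIES b)) IMPLIES ((NOT (d IMPLIES c) AND c) AND (b IMPLIES (d OR (c AND d))))) = NOT T = F
((b OR c) AND (c OR d)) IMPLIES NOT (NOT ((d OR c) IMPLIES (NOT (b OR (c IMPLIES b)) IMPLIES b)) IMPLIES ((NOT (d IMPLIES c) AND c) AND (b IMPLIES (d OR (c AND d))))) = F IMPLIES F = T
NOT (((b OR c) AND (c OR d)) IMPLIES NOT (NOT ((d OR c) IMPLIES (NOT (b OR (c IMPLIES b)) IMPLIES b)) IMPLIES ((NOT (d IMPLIES c) AND c) AND (b IMPLIES (d OR (c AND d)))))) = NOT T = F
NOT NOT (((b OR c) AND (c OR d)) IMPLIES NOT (NOT ((d OR c) IMPLIES (NOT (b OR (c IMPLIES b)) IMPLIES b)) IMPLIES ((NOT (d IMPLIES c) AND c) AND (b IMPLIES (d OR (c AND d)))))) = NOT F = T
(b IMPLIES d) IMPLIES NOT NOT (((b OR c) AND (c OR d)) IMPLIES NOT (NOT ((d OR c) IMPLIES (NOT (b OR (c IMPLIES b)) IMPLIES b)) IMPLIES ((NOT (d IMPLIES c) AND c) AND (b IMPLIES (d OR (c AND d)))))) = T IMPLIES T = T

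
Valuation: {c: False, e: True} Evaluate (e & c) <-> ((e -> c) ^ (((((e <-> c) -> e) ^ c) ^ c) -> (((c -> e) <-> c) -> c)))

Substituting c=False, e=True:
e & c = True & False = False
e -> c = True -> False = False
e <-> c = True <-> False = False
(e <-> c) -> e = False -> True = True
((e <-> c) -> e) ^ c = True ^ False = True
(((e <-> c) -> e) ^ c) ^ c = True ^ False = True
c -> e = False -> True = True
(c -> e) <-> c = True <-> False = False
((c -> e) <-> c) -> c = False -> False = True
((((e <-> c) -> e) ^ c) ^ c) -> (((c -> e) <-> c) -> c) = True -> True = True
(e -> c) ^ (((((e <-> c) -> e) ^ c) ^ c) -> (((c -> e) <-> c) -> c)) = False ^ True = True
(e & c) <-> ((e -> c) ^ (((((e <-> c) -> e) ^ c) ^ c) -> (((c -> e) <-> c) -> c))) = False <-> True = False

False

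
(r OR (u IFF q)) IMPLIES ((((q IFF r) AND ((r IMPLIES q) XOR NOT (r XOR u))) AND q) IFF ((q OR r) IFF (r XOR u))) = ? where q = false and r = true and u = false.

u IFF q = false IFF false = true
r OR (u IFF q) = true OR true = true
q IFF r = false IFF true = false
r IMPLIES q = true IMPLIES false = false
r XOR u = true XOR false = true
NOT (r XOR u) = NOT true = false
(r IMPLIES q) XOR NOT (r XOR u) = false XOR false = false
(q IFF r) AND ((r IMPLIES q) XOR NOT (r XOR u)) = false AND false = false
((q IFF r) AND ((r IMPLIES q) XOR NOT (r XOR u))) AND q = false AND false = false
q OR r = false OR true = true
r XOR u = true XOR false = true
(q OR r) IFF (r XOR u) = true IFF true = true
(((q IFF r) AND ((r IMPLIES q) XOR NOT (r XOR u))) AND q) IFF ((q OR r) IFF (r XOR u)) = false IFF true = false
(r OR (u IFF q)) IMPLIES ((((q IFF r) AND ((r IMPLIES q) XOR NOT (r XOR u))) AND q) IFF ((q OR r) IFF (r XOR u))) = true IMPLIES false = false

false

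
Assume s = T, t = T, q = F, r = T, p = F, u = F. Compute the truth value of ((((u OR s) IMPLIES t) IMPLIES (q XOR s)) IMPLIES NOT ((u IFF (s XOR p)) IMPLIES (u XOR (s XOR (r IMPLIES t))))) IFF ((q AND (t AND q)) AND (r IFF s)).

T

Substituting s=T, t=T, q=F, r=T, p=F, u=F:
u OR s = F OR T = T
(u OR s) IMPLIES t = T IMPLIES T = T
q XOR s = F XOR T = T
((u OR s) IMPLIES t) IMPLIES (q XOR s) = T IMPLIES T = T
s XOR p = T XOR F = T
u IFF (s XOR p) = F IFF T = F
r IMPLIES t = T IMPLIES T = T
s XOR (r IMPLIES t) = T XOR T = F
u XOR (s XOR (r IMPLIES t)) = F XOR F = F
(u IFF (s XOR p)) IMPLIES (u XOR (s XOR (r IMPLIES t))) = F IMPLIES F = T
NOT ((u IFF (s XOR p)) IMPLIES (u XOR (s XOR (r IMPLIES t)))) = NOT T = F
(((u OR s) IMPLIES t) IMPLIES (q XOR s)) IMPLIES NOT ((u IFF (s XOR p)) IMPLIES (u XOR (s XOR (r IMPLIES t)))) = T IMPLIES F = F
t AND q = T AND F = F
q AND (t AND q) = F AND F = F
r IFF s = T IFF T = T
(q AND (t AND q)) AND (r IFF s) = F AND T = F
((((u OR s) IMPLIES t) IMPLIES (q XOR s)) IMPLIES NOT ((u IFF (s XOR p)) IMPLIES (u XOR (s XOR (r IMPLIES t))))) IFF ((q AND (t AND q)) AND (r IFF s)) = F IFF F = T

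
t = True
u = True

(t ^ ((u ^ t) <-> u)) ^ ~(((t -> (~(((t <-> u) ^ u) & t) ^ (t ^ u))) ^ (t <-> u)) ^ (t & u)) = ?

True

Substituting t=True, u=True:
u ^ t = True ^ True = False
(u ^ t) <-> u = False <-> True = False
t ^ ((u ^ t) <-> u) = True ^ False = True
t <-> u = True <-> True = True
(t <-> u) ^ u = True ^ True = False
((t <-> u) ^ u) & t = False & True = False
~(((t <-> u) ^ u) & t) = ~False = True
t ^ u = True ^ True = False
~(((t <-> u) ^ u) & t) ^ (t ^ u) = True ^ False = True
t -> (~(((t <-> u) ^ u) & t) ^ (t ^ u)) = True -> True = True
t <-> u = True <-> True = True
(t -> (~(((t <-> u) ^ u) & t) ^ (t ^ u))) ^ (t <-> u) = True ^ True = False
t & u = True & True = True
((t -> (~(((t <-> u) ^ u) & t) ^ (t ^ u))) ^ (t <-> u)) ^ (t & u) = False ^ True = True
~(((t -> (~(((t <-> u) ^ u) & t) ^ (t ^ u))) ^ (t <-> u)) ^ (t & u)) = ~True = False
(t ^ ((u ^ t) <-> u)) ^ ~(((t -> (~(((t <-> u) ^ u) & t) ^ (t ^ u))) ^ (t <-> u)) ^ (t & u)) = True ^ False = True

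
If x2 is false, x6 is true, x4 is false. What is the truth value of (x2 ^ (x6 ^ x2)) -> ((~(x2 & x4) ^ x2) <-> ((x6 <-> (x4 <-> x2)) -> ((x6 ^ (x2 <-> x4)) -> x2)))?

Substituting x2=F, x6=T, x4=F:
x6 ^ x2 = T ^ F = T
x2 ^ (x6 ^ x2) = F ^ T = T
x2 & x4 = F & F = F
~(x2 & x4) = ~F = T
~(x2 & x4) ^ x2 = T ^ F = T
x4 <-> x2 = F <-> F = T
x6 <-> (x4 <-> x2) = T <-> T = T
x2 <-> x4 = F <-> F = T
x6 ^ (x2 <-> x4) = T ^ T = F
(x6 ^ (x2 <-> x4)) -> x2 = F -> F = T
(x6 <-> (x4 <-> x2)) -> ((x6 ^ (x2 <-> x4)) -> x2) = T -> T = T
(~(x2 & x4) ^ x2) <-> ((x6 <-> (x4 <-> x2)) -> ((x6 ^ (x2 <-> x4)) -> x2)) = T <-> T = T
(x2 ^ (x6 ^ x2)) -> ((~(x2 & x4) ^ x2) <-> ((x6 <-> (x4 <-> x2)) -> ((x6 ^ (x2 <-> x4)) -> x2))) = T -> T = T

T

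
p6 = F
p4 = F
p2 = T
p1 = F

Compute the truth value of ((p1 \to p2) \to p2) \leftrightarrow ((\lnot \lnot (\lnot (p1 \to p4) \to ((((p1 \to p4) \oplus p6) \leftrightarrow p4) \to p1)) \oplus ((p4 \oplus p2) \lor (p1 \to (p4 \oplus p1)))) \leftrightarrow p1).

Substituting p6=F, p4=F, p2=T, p1=F:
p1 \to p2 = F \to T = T
(p1 \to p2) \to p2 = T \to T = T
p1 \to p4 = F \to F = T
\lnot (p1 \to p4) = \lnot T = F
p1 \to p4 = F \to F = T
(p1 \to p4) \oplus p6 = T \oplus F = T
((p1 \to p4) \oplus p6) \leftrightarrow p4 = T \leftrightarrow F = F
(((p1 \to p4) \oplus p6) \leftrightarrow p4) \to p1 = F \to F = T
\lnot (p1 \to p4) \to ((((p1 \to p4) \oplus p6) \leftrightarrow p4) \to p1) = F \to T = T
\lnot (\lnot (p1 \to p4) \to ((((p1 \to p4) \oplus p6) \leftrightarrow p4) \to p1)) = \lnot T = F
\lnot \lnot (\lnot (p1 \to p4) \to ((((p1 \to p4) \oplus p6) \leftrightarrow p4) \to p1)) = \lnot F = T
p4 \oplus p2 = F \oplus T = T
p4 \oplus p1 = F \oplus F = F
p1 \to (p4 \oplus p1) = F \to F = T
(p4 \oplus p2) \lor (p1 \to (p4 \oplus p1)) = T \lor T = T
\lnot \lnot (\lnot (p1 \to p4) \to ((((p1 \to p4) \oplus p6) \leftrightarrow p4) \to p1)) \oplus ((p4 \oplus p2) \lor (p1 \to (p4 \oplus p1))) = T \oplus T = F
(\lnot \lnot (\lnot (p1 \to p4) \to ((((p1 \to p4) \oplus p6) \leftrightarrow p4) \to p1)) \oplus ((p4 \oplus p2) \lor (p1 \to (p4 \oplus p1)))) \leftrightarrow p1 = F \leftrightarrow F = T
((p1 \to p2) \to p2) \leftrightarrow ((\lnot \lnot (\lnot (p1 \to p4) \to ((((p1 \to p4) \oplus p6) \leftrightarrow p4) \to p1)) \oplus ((p4 \oplus p2) \lor (p1 \to (p4 \oplus p1)))) \leftrightarrow p1) = T \leftrightarrow T = T

T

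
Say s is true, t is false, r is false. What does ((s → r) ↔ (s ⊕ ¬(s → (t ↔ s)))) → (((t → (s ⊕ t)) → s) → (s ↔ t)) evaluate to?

F

s → r = T → F = F
t ↔ s = F ↔ T = F
s → (t ↔ s) = T → F = F
¬(s → (t ↔ s)) = ¬F = T
s ⊕ ¬(s → (t ↔ s)) = T ⊕ T = F
(s → r) ↔ (s ⊕ ¬(s → (t ↔ s))) = F ↔ F = T
s ⊕ t = T ⊕ F = T
t → (s ⊕ t) = F → T = T
(t → (s ⊕ t)) → s = T → T = T
s ↔ t = T ↔ F = F
((t → (s ⊕ t)) → s) → (s ↔ t) = T → F = F
((s → r) ↔ (s ⊕ ¬(s → (t ↔ s)))) → (((t → (s ⊕ t)) → s) → (s ↔ t)) = T → F = F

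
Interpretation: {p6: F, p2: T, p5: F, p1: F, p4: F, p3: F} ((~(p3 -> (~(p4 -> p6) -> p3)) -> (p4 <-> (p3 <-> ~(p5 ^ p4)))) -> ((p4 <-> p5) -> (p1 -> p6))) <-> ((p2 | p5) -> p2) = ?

Substituting p6=F, p2=T, p5=F, p1=F, p4=F, p3=F:
p4 -> p6 = F -> F = T
~(p4 -> p6) = ~T = F
~(p4 -> p6) -> p3 = F -> F = T
p3 -> (~(p4 -> p6) -> p3) = F -> T = T
~(p3 -> (~(p4 -> p6) -> p3)) = ~T = F
p5 ^ p4 = F ^ F = F
~(p5 ^ p4) = ~F = T
p3 <-> ~(p5 ^ p4) = F <-> T = F
p4 <-> (p3 <-> ~(p5 ^ p4)) = F <-> F = T
~(p3 -> (~(p4 -> p6) -> p3)) -> (p4 <-> (p3 <-> ~(p5 ^ p4))) = F -> T = T
p4 <-> p5 = F <-> F = T
p1 -> p6 = F -> F = T
(p4 <-> p5) -> (p1 -> p6) = T -> T = T
(~(p3 -> (~(p4 -> p6) -> p3)) -> (p4 <-> (p3 <-> ~(p5 ^ p4)))) -> ((p4 <-> p5) -> (p1 -> p6)) = T -> T = T
p2 | p5 = T | F = T
(p2 | p5) -> p2 = T -> T = T
((~(p3 -> (~(p4 -> p6) -> p3)) -> (p4 <-> (p3 <-> ~(p5 ^ p4)))) -> ((p4 <-> p5) -> (p1 -> p6))) <-> ((p2 | p5) -> p2) = T <-> T = T

T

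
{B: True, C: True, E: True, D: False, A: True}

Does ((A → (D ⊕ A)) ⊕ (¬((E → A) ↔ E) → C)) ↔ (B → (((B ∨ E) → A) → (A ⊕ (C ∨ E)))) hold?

True

D ⊕ A = False ⊕ True = True
A → (D ⊕ A) = True → True = True
E → A = True → True = True
(E → A) ↔ E = True ↔ True = True
¬((E → A) ↔ E) = ¬True = False
¬((E → A) ↔ E) → C = False → True = True
(A → (D ⊕ A)) ⊕ (¬((E → A) ↔ E) → C) = True ⊕ True = False
B ∨ E = True ∨ True = True
(B ∨ E) → A = True → True = True
C ∨ E = True ∨ True = True
A ⊕ (C ∨ E) = True ⊕ True = False
((B ∨ E) → A) → (A ⊕ (C ∨ E)) = True → False = False
B → (((B ∨ E) → A) → (A ⊕ (C ∨ E))) = True → False = False
((A → (D ⊕ A)) ⊕ (¬((E → A) ↔ E) → C)) ↔ (B → (((B ∨ E) → A) → (A ⊕ (C ∨ E)))) = False ↔ False = True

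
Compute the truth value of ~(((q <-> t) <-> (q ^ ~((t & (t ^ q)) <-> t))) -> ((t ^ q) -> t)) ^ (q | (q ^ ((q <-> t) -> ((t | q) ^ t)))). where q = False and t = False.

q <-> t = False <-> False = True
t ^ q = False ^ False = False
t & (t ^ q) = False & False = False
(t & (t ^ q)) <-> t = False <-> False = True
~((t & (t ^ q)) <-> t) = ~True = False
q ^ ~((t & (t ^ q)) <-> t) = False ^ False = False
(q <-> t) <-> (q ^ ~((t & (t ^ q)) <-> t)) = True <-> False = False
t ^ q = False ^ False = False
(t ^ q) -> t = False -> False = True
((q <-> t) <-> (q ^ ~((t & (t ^ q)) <-> t))) -> ((t ^ q) -> t) = False -> True = True
~(((q <-> t) <-> (q ^ ~((t & (t ^ q)) <-> t))) -> ((t ^ q) -> t)) = ~True = False
q <-> t = False <-> False = True
t | q = False | False = False
(t | q) ^ t = False ^ False = False
(q <-> t) -> ((t | q) ^ t) = True -> False = False
q ^ ((q <-> t) -> ((t | q) ^ t)) = False ^ False = False
q | (q ^ ((q <-> t) -> ((t | q) ^ t))) = False | False = False
~(((q <-> t) <-> (q ^ ~((t & (t ^ q)) <-> t))) -> ((t ^ q) -> t)) ^ (q | (q ^ ((q <-> t) -> ((t | q) ^ t)))) = False ^ False = False

False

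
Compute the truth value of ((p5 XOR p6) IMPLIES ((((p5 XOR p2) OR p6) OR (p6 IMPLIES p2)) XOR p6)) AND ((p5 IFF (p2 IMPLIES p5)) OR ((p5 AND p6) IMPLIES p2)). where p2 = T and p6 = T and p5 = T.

T

p5 XOR p6 = T XOR T = F
p5 XOR p2 = T XOR T = F
(p5 XOR p2) OR p6 = F OR T = T
p6 IMPLIES p2 = T IMPLIES T = T
((p5 XOR p2) OR p6) OR (p6 IMPLIES p2) = T OR T = T
(((p5 XOR p2) OR p6) OR (p6 IMPLIES p2)) XOR p6 = T XOR T = F
(p5 XOR p6) IMPLIES ((((p5 XOR p2) OR p6) OR (p6 IMPLIES p2)) XOR p6) = F IMPLIES F = T
p2 IMPLIES p5 = T IMPLIES T = T
p5 IFF (p2 IMPLIES p5) = T IFF T = T
p5 AND p6 = T AND T = T
(p5 AND p6) IMPLIES p2 = T IMPLIES T = T
(p5 IFF (p2 IMPLIES p5)) OR ((p5 AND p6) IMPLIES p2) = T OR T = T
((p5 XOR p6) IMPLIES ((((p5 XOR p2) OR p6) OR (p6 IMPLIES p2)) XOR p6)) AND ((p5 IFF (p2 IMPLIES p5)) OR ((p5 AND p6) IMPLIES p2)) = T AND T = T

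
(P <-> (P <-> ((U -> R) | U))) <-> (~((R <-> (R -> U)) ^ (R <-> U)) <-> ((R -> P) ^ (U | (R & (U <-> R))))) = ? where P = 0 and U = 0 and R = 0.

Substituting P=0, U=0, R=0:
U -> R = 0 -> 0 = 1
(U -> R) | U = 1 | 0 = 1
P <-> ((U -> R) | U) = 0 <-> 1 = 0
P <-> (P <-> ((U -> R) | U)) = 0 <-> 0 = 1
R -> U = 0 -> 0 = 1
R <-> (R -> U) = 0 <-> 1 = 0
R <-> U = 0 <-> 0 = 1
(R <-> (R -> U)) ^ (R <-> U) = 0 ^ 1 = 1
~((R <-> (R -> U)) ^ (R <-> U)) = ~1 = 0
R -> P = 0 -> 0 = 1
U <-> R = 0 <-> 0 = 1
R & (U <-> R) = 0 & 1 = 0
U | (R & (U <-> R)) = 0 | 0 = 0
(R -> P) ^ (U | (R & (U <-> R))) = 1 ^ 0 = 1
~((R <-> (R -> U)) ^ (R <-> U)) <-> ((R -> P) ^ (U | (R & (U <-> R)))) = 0 <-> 1 = 0
(P <-> (P <-> ((U -> R) | U))) <-> (~((R <-> (R -> U)) ^ (R <-> U)) <-> ((R -> P) ^ (U | (R & (U <-> R))))) = 1 <-> 0 = 0

0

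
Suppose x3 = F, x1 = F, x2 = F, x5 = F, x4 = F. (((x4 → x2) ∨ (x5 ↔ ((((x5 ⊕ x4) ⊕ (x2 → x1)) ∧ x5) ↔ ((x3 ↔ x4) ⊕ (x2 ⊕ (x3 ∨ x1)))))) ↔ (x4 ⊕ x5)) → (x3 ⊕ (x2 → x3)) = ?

T

x4 → x2 = F → F = T
x5 ⊕ x4 = F ⊕ F = F
x2 → x1 = F → F = T
(x5 ⊕ x4) ⊕ (x2 → x1) = F ⊕ T = T
((x5 ⊕ x4) ⊕ (x2 → x1)) ∧ x5 = T ∧ F = F
x3 ↔ x4 = F ↔ F = T
x3 ∨ x1 = F ∨ F = F
x2 ⊕ (x3 ∨ x1) = F ⊕ F = F
(x3 ↔ x4) ⊕ (x2 ⊕ (x3 ∨ x1)) = T ⊕ F = T
(((x5 ⊕ x4) ⊕ (x2 → x1)) ∧ x5) ↔ ((x3 ↔ x4) ⊕ (x2 ⊕ (x3 ∨ x1))) = F ↔ T = F
x5 ↔ ((((x5 ⊕ x4) ⊕ (x2 → x1)) ∧ x5) ↔ ((x3 ↔ x4) ⊕ (x2 ⊕ (x3 ∨ x1)))) = F ↔ F = T
(x4 → x2) ∨ (x5 ↔ ((((x5 ⊕ x4) ⊕ (x2 → x1)) ∧ x5) ↔ ((x3 ↔ x4) ⊕ (x2 ⊕ (x3 ∨ x1))))) = T ∨ T = T
x4 ⊕ x5 = F ⊕ F = F
((x4 → x2) ∨ (x5 ↔ ((((x5 ⊕ x4) ⊕ (x2 → x1)) ∧ x5) ↔ ((x3 ↔ x4) ⊕ (x2 ⊕ (x3 ∨ x1)))))) ↔ (x4 ⊕ x5) = T ↔ F = F
x2 → x3 = F → F = T
x3 ⊕ (x2 → x3) = F ⊕ T = T
(((x4 → x2) ∨ (x5 ↔ ((((x5 ⊕ x4) ⊕ (x2 → x1)) ∧ x5) ↔ ((x3 ↔ x4) ⊕ (x2 ⊕ (x3 ∨ x1)))))) ↔ (x4 ⊕ x5)) → (x3 ⊕ (x2 → x3)) = F → T = T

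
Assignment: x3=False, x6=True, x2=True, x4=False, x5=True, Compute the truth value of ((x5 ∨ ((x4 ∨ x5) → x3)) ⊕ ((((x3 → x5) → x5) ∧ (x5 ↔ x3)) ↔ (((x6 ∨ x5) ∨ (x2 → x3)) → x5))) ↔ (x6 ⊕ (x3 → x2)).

False

x4 ∨ x5 = False ∨ True = True
(x4 ∨ x5) → x3 = True → False = False
x5 ∨ ((x4 ∨ x5) → x3) = True ∨ False = True
x3 → x5 = False → True = True
(x3 → x5) → x5 = True → True = True
x5 ↔ x3 = True ↔ False = False
((x3 → x5) → x5) ∧ (x5 ↔ x3) = True ∧ False = False
x6 ∨ x5 = True ∨ True = True
x2 → x3 = True → False = False
(x6 ∨ x5) ∨ (x2 → x3) = True ∨ False = True
((x6 ∨ x5) ∨ (x2 → x3)) → x5 = True → True = True
(((x3 → x5) → x5) ∧ (x5 ↔ x3)) ↔ (((x6 ∨ x5) ∨ (x2 → x3)) → x5) = False ↔ True = False
(x5 ∨ ((x4 ∨ x5) → x3)) ⊕ ((((x3 → x5) → x5) ∧ (x5 ↔ x3)) ↔ (((x6 ∨ x5) ∨ (x2 → x3)) → x5)) = True ⊕ False = True
x3 → x2 = False → True = True
x6 ⊕ (x3 → x2) = True ⊕ True = False
((x5 ∨ ((x4 ∨ x5) → x3)) ⊕ ((((x3 → x5) → x5) ∧ (x5 ↔ x3)) ↔ (((x6 ∨ x5) ∨ (x2 → x3)) → x5))) ↔ (x6 ⊕ (x3 → x2)) = True ↔ False = False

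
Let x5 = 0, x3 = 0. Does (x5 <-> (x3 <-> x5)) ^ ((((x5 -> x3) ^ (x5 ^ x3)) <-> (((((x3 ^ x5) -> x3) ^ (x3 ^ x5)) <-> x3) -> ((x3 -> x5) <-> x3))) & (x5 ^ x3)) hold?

0

x3 <-> x5 = 0 <-> 0 = 1
x5 <-> (x3 <-> x5) = 0 <-> 1 = 0
x5 -> x3 = 0 -> 0 = 1
x5 ^ x3 = 0 ^ 0 = 0
(x5 -> x3) ^ (x5 ^ x3) = 1 ^ 0 = 1
x3 ^ x5 = 0 ^ 0 = 0
(x3 ^ x5) -> x3 = 0 -> 0 = 1
x3 ^ x5 = 0 ^ 0 = 0
((x3 ^ x5) -> x3) ^ (x3 ^ x5) = 1 ^ 0 = 1
(((x3 ^ x5) -> x3) ^ (x3 ^ x5)) <-> x3 = 1 <-> 0 = 0
x3 -> x5 = 0 -> 0 = 1
(x3 -> x5) <-> x3 = 1 <-> 0 = 0
((((x3 ^ x5) -> x3) ^ (x3 ^ x5)) <-> x3) -> ((x3 -> x5) <-> x3) = 0 -> 0 = 1
((x5 -> x3) ^ (x5 ^ x3)) <-> (((((x3 ^ x5) -> x3) ^ (x3 ^ x5)) <-> x3) -> ((x3 -> x5) <-> x3)) = 1 <-> 1 = 1
x5 ^ x3 = 0 ^ 0 = 0
(((x5 -> x3) ^ (x5 ^ x3)) <-> (((((x3 ^ x5) -> x3) ^ (x3 ^ x5)) <-> x3) -> ((x3 -> x5) <-> x3))) & (x5 ^ x3) = 1 & 0 = 0
(x5 <-> (x3 <-> x5)) ^ ((((x5 -> x3) ^ (x5 ^ x3)) <-> (((((x3 ^ x5) -> x3) ^ (x3 ^ x5)) <-> x3) -> ((x3 -> x5) <-> x3))) & (x5 ^ x3)) = 0 ^ 0 = 0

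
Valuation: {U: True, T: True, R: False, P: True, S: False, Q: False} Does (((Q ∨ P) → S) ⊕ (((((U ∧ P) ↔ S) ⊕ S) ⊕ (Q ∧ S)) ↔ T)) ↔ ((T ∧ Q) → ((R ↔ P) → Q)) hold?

Q ∨ P = False ∨ True = True
(Q ∨ P) → S = True → False = False
U ∧ P = True ∧ True = True
(U ∧ P) ↔ S = True ↔ False = False
((U ∧ P) ↔ S) ⊕ S = False ⊕ False = False
Q ∧ S = False ∧ False = False
(((U ∧ P) ↔ S) ⊕ S) ⊕ (Q ∧ S) = False ⊕ False = False
((((U ∧ P) ↔ S) ⊕ S) ⊕ (Q ∧ S)) ↔ T = False ↔ True = False
((Q ∨ P) → S) ⊕ (((((U ∧ P) ↔ S) ⊕ S) ⊕ (Q ∧ S)) ↔ T) = False ⊕ False = False
T ∧ Q = True ∧ False = False
R ↔ P = False ↔ True = False
(R ↔ P) → Q = False → False = True
(T ∧ Q) → ((R ↔ P) → Q) = False → True = True
(((Q ∨ P) → S) ⊕ (((((U ∧ P) ↔ S) ⊕ S) ⊕ (Q ∧ S)) ↔ T)) ↔ ((T ∧ Q) → ((R ↔ P) → Q)) = False ↔ True = False

False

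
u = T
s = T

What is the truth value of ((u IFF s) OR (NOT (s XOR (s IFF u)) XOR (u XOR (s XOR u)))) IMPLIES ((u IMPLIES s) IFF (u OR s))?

u IFF s = T IFF T = T
s IFF u = T IFF T = T
s XOR (s IFF u) = T XOR T = F
NOT (s XOR (s IFF u)) = NOT F = T
s XOR u = T XOR T = F
u XOR (s XOR u) = T XOR F = T
NOT (s XOR (s IFF u)) XOR (u XOR (s XOR u)) = T XOR T = F
(u IFF s) OR (NOT (s XOR (s IFF u)) XOR (u XOR (s XOR u))) = T OR F = T
u IMPLIES s = T IMPLIES T = T
u OR s = T OR T = T
(u IMPLIES s) IFF (u OR s) = T IFF T = T
((u IFF s) OR (NOT (s XOR (s IFF u)) XOR (u XOR (s XOR u)))) IMPLIES ((u IMPLIES s) IFF (u OR s)) = T IMPLIES T = T

T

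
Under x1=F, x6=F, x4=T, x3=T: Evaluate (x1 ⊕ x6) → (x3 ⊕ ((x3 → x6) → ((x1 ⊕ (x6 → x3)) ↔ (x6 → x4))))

T

x1 ⊕ x6 = F ⊕ F = F
x3 → x6 = T → F = F
x6 → x3 = F → T = T
x1 ⊕ (x6 → x3) = F ⊕ T = T
x6 → x4 = F → T = T
(x1 ⊕ (x6 → x3)) ↔ (x6 → x4) = T ↔ T = T
(x3 → x6) → ((x1 ⊕ (x6 → x3)) ↔ (x6 → x4)) = F → T = T
x3 ⊕ ((x3 → x6) → ((x1 ⊕ (x6 → x3)) ↔ (x6 → x4))) = T ⊕ T = F
(x1 ⊕ x6) → (x3 ⊕ ((x3 → x6) → ((x1 ⊕ (x6 → x3)) ↔ (x6 → x4)))) = F → F = T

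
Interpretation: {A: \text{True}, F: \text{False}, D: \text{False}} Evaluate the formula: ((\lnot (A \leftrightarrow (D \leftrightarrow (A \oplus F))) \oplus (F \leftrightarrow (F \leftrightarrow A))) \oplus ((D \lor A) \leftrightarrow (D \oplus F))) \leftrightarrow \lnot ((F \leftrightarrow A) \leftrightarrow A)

A \oplus F = \text{True} \oplus \text{False} = \text{True}
D \leftrightarrow (A \oplus F) = \text{False} \leftrightarrow \text{True} = \text{False}
A \leftrightarrow (D \leftrightarrow (A \oplus F)) = \text{True} \leftrightarrow \text{False} = \text{False}
\lnot (A \leftrightarrow (D \leftrightarrow (A \oplus F))) = \lnot \text{False} = \text{True}
F \leftrightarrow A = \text{False} \leftrightarrow \text{True} = \text{False}
F \leftrightarrow (F \leftrightarrow A) = \text{False} \leftrightarrow \text{False} = \text{True}
\lnot (A \leftrightarrow (D \leftrightarrow (A \oplus F))) \oplus (F \leftrightarrow (F \leftrightarrow A)) = \text{True} \oplus \text{True} = \text{False}
D \lor A = \text{False} \lor \text{True} = \text{True}
D \oplus F = \text{False} \oplus \text{False} = \text{False}
(D \lor A) \leftrightarrow (D \oplus F) = \text{True} \leftrightarrow \text{False} = \text{False}
(\lnot (A \leftrightarrow (D \leftrightarrow (A \oplus F))) \oplus (F \leftrightarrow (F \leftrightarrow A))) \oplus ((D \lor A) \leftrightarrow (D \oplus F)) = \text{False} \oplus \text{False} = \text{False}
F \leftrightarrow A = \text{False} \leftrightarrow \text{True} = \text{False}
(F \leftrightarrow A) \leftrightarrow A = \text{False} \leftrightarrow \text{True} = \text{False}
\lnot ((F \leftrightarrow A) \leftrightarrow A) = \lnot \text{False} = \text{True}
((\lnot (A \leftrightarrow (D \leftrightarrow (A \oplus F))) \oplus (F \leftrightarrow (F \leftrightarrow A))) \oplus ((D \lor A) \leftrightarrow (D \oplus F))) \leftrightarrow \lnot ((F \leftrightarrow A) \leftrightarrow A) = \text{False} \leftrightarrow \text{True} = \text{False}

\text{False}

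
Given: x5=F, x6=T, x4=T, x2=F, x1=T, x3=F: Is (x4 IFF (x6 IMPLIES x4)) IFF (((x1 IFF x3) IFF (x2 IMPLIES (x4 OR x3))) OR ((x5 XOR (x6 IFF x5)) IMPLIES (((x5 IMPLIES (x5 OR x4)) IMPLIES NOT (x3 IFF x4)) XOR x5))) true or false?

T

Substituting x5=F, x6=T, x4=T, x2=F, x1=T, x3=F:
x6 IMPLIES x4 = T IMPLIES T = T
x4 IFF (x6 IMPLIES x4) = T IFF T = T
x1 IFF x3 = T IFF F = F
x4 OR x3 = T OR F = T
x2 IMPLIES (x4 OR x3) = F IMPLIES T = T
(x1 IFF x3) IFF (x2 IMPLIES (x4 OR x3)) = F IFF T = F
x6 IFF x5 = T IFF F = F
x5 XOR (x6 IFF x5) = F XOR F = F
x5 OR x4 = F OR T = T
x5 IMPLIES (x5 OR x4) = F IMPLIES T = T
x3 IFF x4 = F IFF T = F
NOT (x3 IFF x4) = NOT F = T
(x5 IMPLIES (x5 OR x4)) IMPLIES NOT (x3 IFF x4) = T IMPLIES T = T
((x5 IMPLIES (x5 OR x4)) IMPLIES NOT (x3 IFF x4)) XOR x5 = T XOR F = T
(x5 XOR (x6 IFF x5)) IMPLIES (((x5 IMPLIES (x5 OR x4)) IMPLIES NOT (x3 IFF x4)) XOR x5) = F IMPLIES T = T
((x1 IFF x3) IFF (x2 IMPLIES (x4 OR x3))) OR ((x5 XOR (x6 IFF x5)) IMPLIES (((x5 IMPLIES (x5 OR x4)) IMPLIES NOT (x3 IFF x4)) XOR x5)) = F OR T = T
(x4 IFF (x6 IMPLIES x4)) IFF (((x1 IFF x3) IFF (x2 IMPLIES (x4 OR x3))) OR ((x5 XOR (x6 IFF x5)) IMPLIES (((x5 IMPLIES (x5 OR x4)) IMPLIES NOT (x3 IFF x4)) XOR x5))) = T IFF T = T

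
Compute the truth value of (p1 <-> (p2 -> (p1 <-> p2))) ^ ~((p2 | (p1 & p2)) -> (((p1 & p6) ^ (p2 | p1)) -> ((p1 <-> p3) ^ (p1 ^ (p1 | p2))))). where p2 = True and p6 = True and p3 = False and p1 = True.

True

Substituting p2=True, p6=True, p3=False, p1=True:
p1 <-> p2 = True <-> True = True
p2 -> (p1 <-> p2) = True -> True = True
p1 <-> (p2 -> (p1 <-> p2)) = True <-> True = True
p1 & p2 = True & True = True
p2 | (p1 & p2) = True | True = True
p1 & p6 = True & True = True
p2 | p1 = True | True = True
(p1 & p6) ^ (p2 | p1) = True ^ True = False
p1 <-> p3 = True <-> False = False
p1 | p2 = True | True = True
p1 ^ (p1 | p2) = True ^ True = False
(p1 <-> p3) ^ (p1 ^ (p1 | p2)) = False ^ False = False
((p1 & p6) ^ (p2 | p1)) -> ((p1 <-> p3) ^ (p1 ^ (p1 | p2))) = False -> False = True
(p2 | (p1 & p2)) -> (((p1 & p6) ^ (p2 | p1)) -> ((p1 <-> p3) ^ (p1 ^ (p1 | p2)))) = True -> True = True
~((p2 | (p1 & p2)) -> (((p1 & p6) ^ (p2 | p1)) -> ((p1 <-> p3) ^ (p1 ^ (p1 | p2))))) = ~True = False
(p1 <-> (p2 -> (p1 <-> p2))) ^ ~((p2 | (p1 & p2)) -> (((p1 & p6) ^ (p2 | p1)) -> ((p1 <-> p3) ^ (p1 ^ (p1 | p2))))) = True ^ False = True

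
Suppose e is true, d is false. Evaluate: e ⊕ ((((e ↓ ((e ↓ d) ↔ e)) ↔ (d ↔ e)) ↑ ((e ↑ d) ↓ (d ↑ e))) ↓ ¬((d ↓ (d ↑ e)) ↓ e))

True

e ↓ d = True ↓ False = False
(e ↓ d) ↔ e = False ↔ True = False
e ↓ ((e ↓ d) ↔ e) = True ↓ False = False
d ↔ e = False ↔ True = False
(e ↓ ((e ↓ d) ↔ e)) ↔ (d ↔ e) = False ↔ False = True
e ↑ d = True ↑ False = True
d ↑ e = False ↑ True = True
(e ↑ d) ↓ (d ↑ e) = True ↓ True = False
((e ↓ ((e ↓ d) ↔ e)) ↔ (d ↔ e)) ↑ ((e ↑ d) ↓ (d ↑ e)) = True ↑ False = True
d ↑ e = False ↑ True = True
d ↓ (d ↑ e) = False ↓ True = False
(d ↓ (d ↑ e)) ↓ e = False ↓ True = False
¬((d ↓ (d ↑ e)) ↓ e) = ¬False = True
(((e ↓ ((e ↓ d) ↔ e)) ↔ (d ↔ e)) ↑ ((e ↑ d) ↓ (d ↑ e))) ↓ ¬((d ↓ (d ↑ e)) ↓ e) = True ↓ True = False
e ⊕ ((((e ↓ ((e ↓ d) ↔ e)) ↔ (d ↔ e)) ↑ ((e ↑ d) ↓ (d ↑ e))) ↓ ¬((d ↓ (d ↑ e)) ↓ e)) = True ⊕ False = True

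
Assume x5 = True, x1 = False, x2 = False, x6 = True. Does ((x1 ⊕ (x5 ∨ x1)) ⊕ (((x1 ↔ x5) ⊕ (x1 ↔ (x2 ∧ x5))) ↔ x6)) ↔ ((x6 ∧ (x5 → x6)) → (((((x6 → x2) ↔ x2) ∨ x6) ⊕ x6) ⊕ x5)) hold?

x5 ∨ x1 = True ∨ False = True
x1 ⊕ (x5 ∨ x1) = False ⊕ True = True
x1 ↔ x5 = False ↔ True = False
x2 ∧ x5 = False ∧ True = False
x1 ↔ (x2 ∧ x5) = False ↔ False = True
(x1 ↔ x5) ⊕ (x1 ↔ (x2 ∧ x5)) = False ⊕ True = True
((x1 ↔ x5) ⊕ (x1 ↔ (x2 ∧ x5))) ↔ x6 = True ↔ True = True
(x1 ⊕ (x5 ∨ x1)) ⊕ (((x1 ↔ x5) ⊕ (x1 ↔ (x2 ∧ x5))) ↔ x6) = True ⊕ True = False
x5 → x6 = True → True = True
x6 ∧ (x5 → x6) = True ∧ True = True
x6 → x2 = True → False = False
(x6 → x2) ↔ x2 = False ↔ False = True
((x6 → x2) ↔ x2) ∨ x6 = True ∨ True = True
(((x6 → x2) ↔ x2) ∨ x6) ⊕ x6 = True ⊕ True = False
((((x6 → x2) ↔ x2) ∨ x6) ⊕ x6) ⊕ x5 = False ⊕ True = True
(x6 ∧ (x5 → x6)) → (((((x6 → x2) ↔ x2) ∨ x6) ⊕ x6) ⊕ x5) = True → True = True
((x1 ⊕ (x5 ∨ x1)) ⊕ (((x1 ↔ x5) ⊕ (x1 ↔ (x2 ∧ x5))) ↔ x6)) ↔ ((x6 ∧ (x5 → x6)) → (((((x6 → x2) ↔ x2) ∨ x6) ⊕ x6) ⊕ x5)) = False ↔ True = False

False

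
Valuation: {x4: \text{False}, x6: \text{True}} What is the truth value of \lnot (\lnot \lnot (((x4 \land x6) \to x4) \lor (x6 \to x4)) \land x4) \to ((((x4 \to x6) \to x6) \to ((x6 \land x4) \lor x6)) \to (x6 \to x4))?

Substituting x4=\text{False}, x6=\text{True}:
x4 \land x6 = \text{False} \land \text{True} = \text{False}
(x4 \land x6) \to x4 = \text{False} \to \text{False} = \text{True}
x6 \to x4 = \text{True} \to \text{False} = \text{False}
((x4 \land x6) \to x4) \lor (x6 \to x4) = \text{True} \lor \text{False} = \text{True}
\lnot (((x4 \land x6) \to x4) \lor (x6 \to x4)) = \lnot \text{True} = \text{False}
\lnot \lnot (((x4 \land x6) \to x4) \lor (x6 \to x4)) = \lnot \text{False} = \text{True}
\lnot \lnot (((x4 \land x6) \to x4) \lor (x6 \to x4)) \land x4 = \text{True} \land \text{False} = \text{False}
\lnot (\lnot \lnot (((x4 \land x6) \to x4) \lor (x6 \to x4)) \land x4) = \lnot \text{False} = \text{True}
x4 \to x6 = \text{False} \to \text{True} = \text{True}
(x4 \to x6) \to x6 = \text{True} \to \text{True} = \text{True}
x6 \land x4 = \text{True} \land \text{False} = \text{False}
(x6 \land x4) \lor x6 = \text{False} \lor \text{True} = \text{True}
((x4 \to x6) \to x6) \to ((x6 \land x4) \lor x6) = \text{True} \to \text{True} = \text{True}
x6 \to x4 = \text{True} \to \text{False} = \text{False}
(((x4 \to x6) \to x6) \to ((x6 \land x4) \lor x6)) \to (x6 \to x4) = \text{True} \to \text{False} = \text{False}
\lnot (\lnot \lnot (((x4 \land x6) \to x4) \lor (x6 \to x4)) \land x4) \to ((((x4 \to x6) \to x6) \to ((x6 \land x4) \lor x6)) \to (x6 \to x4)) = \text{True} \to \text{False} = \text{False}

\text{False}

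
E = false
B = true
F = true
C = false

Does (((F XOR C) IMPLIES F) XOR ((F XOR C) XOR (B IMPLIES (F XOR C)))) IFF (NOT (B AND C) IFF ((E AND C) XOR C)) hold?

false

F XOR C = true XOR false = true
(F XOR C) IMPLIES F = true IMPLIES true = true
F XOR C = true XOR false = true
F XOR C = true XOR false = true
B IMPLIES (F XOR C) = true IMPLIES true = true
(F XOR C) XOR (B IMPLIES (F XOR C)) = true XOR true = false
((F XOR C) IMPLIES F) XOR ((F XOR C) XOR (B IMPLIES (F XOR C))) = true XOR false = true
B AND C = true AND false = false
NOT (B AND C) = NOT false = true
E AND C = false AND false = false
(E AND C) XOR C = false XOR false = false
NOT (B AND C) IFF ((E AND C) XOR C) = true IFF false = false
(((F XOR C) IMPLIES F) XOR ((F XOR C) XOR (B IMPLIES (F XOR C)))) IFF (NOT (B AND C) IFF ((E AND C) XOR C)) = true IFF false = false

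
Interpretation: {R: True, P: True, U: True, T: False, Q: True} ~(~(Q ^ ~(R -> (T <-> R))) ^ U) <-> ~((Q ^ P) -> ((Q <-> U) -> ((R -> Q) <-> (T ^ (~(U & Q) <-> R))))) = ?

Substituting R=True, P=True, U=True, T=False, Q=True:
T <-> R = False <-> True = False
R -> (T <-> R) = True -> False = False
~(R -> (T <-> R)) = ~False = True
Q ^ ~(R -> (T <-> R)) = True ^ True = False
~(Q ^ ~(R -> (T <-> R))) = ~False = True
~(Q ^ ~(R -> (T <-> R))) ^ U = True ^ True = False
~(~(Q ^ ~(R -> (T <-> R))) ^ U) = ~False = True
Q ^ P = True ^ True = False
Q <-> U = True <-> True = True
R -> Q = True -> True = True
U & Q = True & True = True
~(U & Q) = ~True = False
~(U & Q) <-> R = False <-> True = False
T ^ (~(U & Q) <-> R) = False ^ False = False
(R -> Q) <-> (T ^ (~(U & Q) <-> R)) = True <-> False = False
(Q <-> U) -> ((R -> Q) <-> (T ^ (~(U & Q) <-> R))) = True -> False = False
(Q ^ P) -> ((Q <-> U) -> ((R -> Q) <-> (T ^ (~(U & Q) <-> R)))) = False -> False = True
~((Q ^ P) -> ((Q <-> U) -> ((R -> Q) <-> (T ^ (~(U & Q) <-> R))))) = ~True = False
~(~(Q ^ ~(R -> (T <-> R))) ^ U) <-> ~((Q ^ P) -> ((Q <-> U) -> ((R -> Q) <-> (T ^ (~(U & Q) <-> R))))) = True <-> False = False

False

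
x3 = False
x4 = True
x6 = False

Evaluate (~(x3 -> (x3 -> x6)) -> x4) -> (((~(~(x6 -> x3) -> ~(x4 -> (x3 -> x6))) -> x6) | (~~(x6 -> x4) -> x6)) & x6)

x3 -> x6 = False -> False = True
x3 -> (x3 -> x6) = False -> True = True
~(x3 -> (x3 -> x6)) = ~True = False
~(x3 -> (x3 -> x6)) -> x4 = False -> True = True
x6 -> x3 = False -> False = True
~(x6 -> x3) = ~True = False
x3 -> x6 = False -> False = True
x4 -> (x3 -> x6) = True -> True = True
~(x4 -> (x3 -> x6)) = ~True = False
~(x6 -> x3) -> ~(x4 -> (x3 -> x6)) = False -> False = True
~(~(x6 -> x3) -> ~(x4 -> (x3 -> x6))) = ~True = False
~(~(x6 -> x3) -> ~(x4 -> (x3 -> x6))) -> x6 = False -> False = True
x6 -> x4 = False -> True = True
~(x6 -> x4) = ~True = False
~~(x6 -> x4) = ~False = True
~~(x6 -> x4) -> x6 = True -> False = False
(~(~(x6 -> x3) -> ~(x4 -> (x3 -> x6))) -> x6) | (~~(x6 -> x4) -> x6) = True | False = True
((~(~(x6 -> x3) -> ~(x4 -> (x3 -> x6))) -> x6) | (~~(x6 -> x4) -> x6)) & x6 = True & False = False
(~(x3 -> (x3 -> x6)) -> x4) -> (((~(~(x6 -> x3) -> ~(x4 -> (x3 -> x6))) -> x6) | (~~(x6 -> x4) -> x6)) & x6) = True -> False = False

False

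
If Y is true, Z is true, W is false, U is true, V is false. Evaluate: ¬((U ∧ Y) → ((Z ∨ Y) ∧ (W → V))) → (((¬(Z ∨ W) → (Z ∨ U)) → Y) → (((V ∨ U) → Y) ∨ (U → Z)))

Substituting Y=True, Z=True, W=False, U=True, V=False:
U ∧ Y = True ∧ True = True
Z ∨ Y = True ∨ True = True
W → V = False → False = True
(Z ∨ Y) ∧ (W → V) = True ∧ True = True
(U ∧ Y) → ((Z ∨ Y) ∧ (W → V)) = True → True = True
¬((U ∧ Y) → ((Z ∨ Y) ∧ (W → V))) = ¬True = False
Z ∨ W = True ∨ False = True
¬(Z ∨ W) = ¬True = False
Z ∨ U = True ∨ True = True
¬(Z ∨ W) → (Z ∨ U) = False → True = True
(¬(Z ∨ W) → (Z ∨ U)) → Y = True → True = True
V ∨ U = False ∨ True = True
(V ∨ U) → Y = True → True = True
U → Z = True → True = True
((V ∨ U) → Y) ∨ (U → Z) = True ∨ True = True
((¬(Z ∨ W) → (Z ∨ U)) → Y) → (((V ∨ U) → Y) ∨ (U → Z)) = True → True = True
¬((U ∧ Y) → ((Z ∨ Y) ∧ (W → V))) → (((¬(Z ∨ W) → (Z ∨ U)) → Y) → (((V ∨ U) → Y) ∨ (U → Z))) = False → True = True

True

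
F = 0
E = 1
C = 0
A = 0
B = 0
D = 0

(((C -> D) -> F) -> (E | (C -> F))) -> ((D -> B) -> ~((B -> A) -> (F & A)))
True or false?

1

C -> D = 0 -> 0 = 1
(C -> D) -> F = 1 -> 0 = 0
C -> F = 0 -> 0 = 1
E | (C -> F) = 1 | 1 = 1
((C -> D) -> F) -> (E | (C -> F)) = 0 -> 1 = 1
D -> B = 0 -> 0 = 1
B -> A = 0 -> 0 = 1
F & A = 0 & 0 = 0
(B -> A) -> (F & A) = 1 -> 0 = 0
~((B -> A) -> (F & A)) = ~0 = 1
(D -> B) -> ~((B -> A) -> (F & A)) = 1 -> 1 = 1
(((C -> D) -> F) -> (E | (C -> F))) -> ((D -> B) -> ~((B -> A) -> (F & A))) = 1 -> 1 = 1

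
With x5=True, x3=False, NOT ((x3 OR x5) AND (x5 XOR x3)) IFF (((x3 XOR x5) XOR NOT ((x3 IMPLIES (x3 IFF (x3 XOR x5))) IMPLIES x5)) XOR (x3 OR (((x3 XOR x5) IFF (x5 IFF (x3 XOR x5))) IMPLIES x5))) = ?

True

x3 OR x5 = False OR True = True
x5 XOR x3 = True XOR False = True
(x3 OR x5) AND (x5 XOR x3) = True AND True = True
NOT ((x3 OR x5) AND (x5 XOR x3)) = NOT True = False
x3 XOR x5 = False XOR True = True
x3 XOR x5 = False XOR True = True
x3 IFF (x3 XOR x5) = False IFF True = False
x3 IMPLIES (x3 IFF (x3 XOR x5)) = False IMPLIES False = True
(x3 IMPLIES (x3 IFF (x3 XOR x5))) IMPLIES x5 = True IMPLIES True = True
NOT ((x3 IMPLIES (x3 IFF (x3 XOR x5))) IMPLIES x5) = NOT True = False
(x3 XOR x5) XOR NOT ((x3 IMPLIES (x3 IFF (x3 XOR x5))) IMPLIES x5) = True XOR False = True
x3 XOR x5 = False XOR True = True
x3 XOR x5 = False XOR True = True
x5 IFF (x3 XOR x5) = True IFF True = True
(x3 XOR x5) IFF (x5 IFF (x3 XOR x5)) = True IFF True = True
((x3 XOR x5) IFF (x5 IFF (x3 XOR x5))) IMPLIES x5 = True IMPLIES True = True
x3 OR (((x3 XOR x5) IFF (x5 IFF (x3 XOR x5))) IMPLIES x5) = False OR True = True
((x3 XOR x5) XOR NOT ((x3 IMPLIES (x3 IFF (x3 XOR x5))) IMPLIES x5)) XOR (x3 OR (((x3 XOR x5) IFF (x5 IFF (x3 XOR x5))) IMPLIES x5)) = True XOR True = False
NOT ((x3 OR x5) AND (x5 XOR x3)) IFF (((x3 XOR x5) XOR NOT ((x3 IMPLIES (x3 IFF (x3 XOR x5))) IMPLIES x5)) XOR (x3 OR (((x3 XOR x5) IFF (x5 IFF (x3 XOR x5))) IMPLIES x5))) = False IFF False = True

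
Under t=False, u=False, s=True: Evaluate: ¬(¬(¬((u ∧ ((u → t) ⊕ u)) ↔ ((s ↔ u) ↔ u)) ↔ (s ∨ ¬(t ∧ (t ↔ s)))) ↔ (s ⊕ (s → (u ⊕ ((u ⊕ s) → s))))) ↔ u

True

u → t = False → False = True
(u → t) ⊕ u = True ⊕ False = True
u ∧ ((u → t) ⊕ u) = False ∧ True = False
s ↔ u = True ↔ False = False
(s ↔ u) ↔ u = False ↔ False = True
(u ∧ ((u → t) ⊕ u)) ↔ ((s ↔ u) ↔ u) = False ↔ True = False
¬((u ∧ ((u → t) ⊕ u)) ↔ ((s ↔ u) ↔ u)) = ¬False = True
t ↔ s = False ↔ True = False
t ∧ (t ↔ s) = False ∧ False = False
¬(t ∧ (t ↔ s)) = ¬False = True
s ∨ ¬(t ∧ (t ↔ s)) = True ∨ True = True
¬((u ∧ ((u → t) ⊕ u)) ↔ ((s ↔ u) ↔ u)) ↔ (s ∨ ¬(t ∧ (t ↔ s))) = True ↔ True = True
¬(¬((u ∧ ((u → t) ⊕ u)) ↔ ((s ↔ u) ↔ u)) ↔ (s ∨ ¬(t ∧ (t ↔ s)))) = ¬True = False
u ⊕ s = False ⊕ True = True
(u ⊕ s) → s = True → True = True
u ⊕ ((u ⊕ s) → s) = False ⊕ True = True
s → (u ⊕ ((u ⊕ s) → s)) = True → True = True
s ⊕ (s → (u ⊕ ((u ⊕ s) → s))) = True ⊕ True = False
¬(¬((u ∧ ((u → t) ⊕ u)) ↔ ((s ↔ u) ↔ u)) ↔ (s ∨ ¬(t ∧ (t ↔ s)))) ↔ (s ⊕ (s → (u ⊕ ((u ⊕ s) → s)))) = False ↔ False = True
¬(¬(¬((u ∧ ((u → t) ⊕ u)) ↔ ((s ↔ u) ↔ u)) ↔ (s ∨ ¬(t ∧ (t ↔ s)))) ↔ (s ⊕ (s → (u ⊕ ((u ⊕ s) → s))))) = ¬True = False
¬(¬(¬((u ∧ ((u → t) ⊕ u)) ↔ ((s ↔ u) ↔ u)) ↔ (s ∨ ¬(t ∧ (t ↔ s)))) ↔ (s ⊕ (s → (u ⊕ ((u ⊕ s) → s))))) ↔ u = False ↔ False = True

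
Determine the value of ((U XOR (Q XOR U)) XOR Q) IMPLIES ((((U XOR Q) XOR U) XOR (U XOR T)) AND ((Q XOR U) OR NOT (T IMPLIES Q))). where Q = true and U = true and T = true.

Q XOR U = true XOR true = false
U XOR (Q XOR U) = true XOR false = true
(U XOR (Q XOR U)) XOR Q = true XOR true = false
U XOR Q = true XOR true = false
(U XOR Q) XOR U = false XOR true = true
U XOR T = true XOR true = false
((U XOR Q) XOR U) XOR (U XOR T) = true XOR false = true
Q XOR U = true XOR true = false
T IMPLIES Q = true IMPLIES true = true
NOT (T IMPLIES Q) = NOT true = false
(Q XOR U) OR NOT (T IMPLIES Q) = false OR false = false
(((U XOR Q) XOR U) XOR (U XOR T)) AND ((Q XOR U) OR NOT (T IMPLIES Q)) = true AND false = false
((U XOR (Q XOR U)) XOR Q) IMPLIES ((((U XOR Q) XOR U) XOR (U XOR T)) AND ((Q XOR U) OR NOT (T IMPLIES Q))) = false IMPLIES false = true

true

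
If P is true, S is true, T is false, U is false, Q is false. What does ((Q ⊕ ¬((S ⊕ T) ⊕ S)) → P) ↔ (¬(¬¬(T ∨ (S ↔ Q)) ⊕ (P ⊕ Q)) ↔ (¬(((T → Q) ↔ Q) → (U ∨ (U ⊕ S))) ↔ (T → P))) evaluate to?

True

S ⊕ T = True ⊕ False = True
(S ⊕ T) ⊕ S = True ⊕ True = False
¬((S ⊕ T) ⊕ S) = ¬False = True
Q ⊕ ¬((S ⊕ T) ⊕ S) = False ⊕ True = True
(Q ⊕ ¬((S ⊕ T) ⊕ S)) → P = True → True = True
S ↔ Q = True ↔ False = False
T ∨ (S ↔ Q) = False ∨ False = False
¬(T ∨ (S ↔ Q)) = ¬False = True
¬¬(T ∨ (S ↔ Q)) = ¬True = False
P ⊕ Q = True ⊕ False = True
¬¬(T ∨ (S ↔ Q)) ⊕ (P ⊕ Q) = False ⊕ True = True
¬(¬¬(T ∨ (S ↔ Q)) ⊕ (P ⊕ Q)) = ¬True = False
T → Q = False → False = True
(T → Q) ↔ Q = True ↔ False = False
U ⊕ S = False ⊕ True = True
U ∨ (U ⊕ S) = False ∨ True = True
((T → Q) ↔ Q) → (U ∨ (U ⊕ S)) = False → True = True
¬(((T → Q) ↔ Q) → (U ∨ (U ⊕ S))) = ¬True = False
T → P = False → True = True
¬(((T → Q) ↔ Q) → (U ∨ (U ⊕ S))) ↔ (T → P) = False ↔ True = False
¬(¬¬(T ∨ (S ↔ Q)) ⊕ (P ⊕ Q)) ↔ (¬(((T → Q) ↔ Q) → (U ∨ (U ⊕ S))) ↔ (T → P)) = False ↔ False = True
((Q ⊕ ¬((S ⊕ T) ⊕ S)) → P) ↔ (¬(¬¬(T ∨ (S ↔ Q)) ⊕ (P ⊕ Q)) ↔ (¬(((T → Q) ↔ Q) → (U ∨ (U ⊕ S))) ↔ (T → P))) = True ↔ True = True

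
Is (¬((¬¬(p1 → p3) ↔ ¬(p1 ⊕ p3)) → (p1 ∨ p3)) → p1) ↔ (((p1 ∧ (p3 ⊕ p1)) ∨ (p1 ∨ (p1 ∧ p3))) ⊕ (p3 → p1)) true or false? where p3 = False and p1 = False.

p1 → p3 = False → False = True
¬(p1 → p3) = ¬True = False
¬¬(p1 → p3) = ¬False = True
p1 ⊕ p3 = False ⊕ False = False
¬(p1 ⊕ p3) = ¬False = True
¬¬(p1 → p3) ↔ ¬(p1 ⊕ p3) = True ↔ True = True
p1 ∨ p3 = False ∨ False = False
(¬¬(p1 → p3) ↔ ¬(p1 ⊕ p3)) → (p1 ∨ p3) = True → False = False
¬((¬¬(p1 → p3) ↔ ¬(p1 ⊕ p3)) → (p1 ∨ p3)) = ¬False = True
¬((¬¬(p1 → p3) ↔ ¬(p1 ⊕ p3)) → (p1 ∨ p3)) → p1 = True → False = False
p3 ⊕ p1 = False ⊕ False = False
p1 ∧ (p3 ⊕ p1) = False ∧ False = False
p1 ∧ p3 = False ∧ False = False
p1 ∨ (p1 ∧ p3) = False ∨ False = False
(p1 ∧ (p3 ⊕ p1)) ∨ (p1 ∨ (p1 ∧ p3)) = False ∨ False = False
p3 → p1 = False → False = True
((p1 ∧ (p3 ⊕ p1)) ∨ (p1 ∨ (p1 ∧ p3))) ⊕ (p3 → p1) = False ⊕ True = True
(¬((¬¬(p1 → p3) ↔ ¬(p1 ⊕ p3)) → (p1 ∨ p3)) → p1) ↔ (((p1 ∧ (p3 ⊕ p1)) ∨ (p1 ∨ (p1 ∧ p3))) ⊕ (p3 → p1)) = False ↔ True = False

False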